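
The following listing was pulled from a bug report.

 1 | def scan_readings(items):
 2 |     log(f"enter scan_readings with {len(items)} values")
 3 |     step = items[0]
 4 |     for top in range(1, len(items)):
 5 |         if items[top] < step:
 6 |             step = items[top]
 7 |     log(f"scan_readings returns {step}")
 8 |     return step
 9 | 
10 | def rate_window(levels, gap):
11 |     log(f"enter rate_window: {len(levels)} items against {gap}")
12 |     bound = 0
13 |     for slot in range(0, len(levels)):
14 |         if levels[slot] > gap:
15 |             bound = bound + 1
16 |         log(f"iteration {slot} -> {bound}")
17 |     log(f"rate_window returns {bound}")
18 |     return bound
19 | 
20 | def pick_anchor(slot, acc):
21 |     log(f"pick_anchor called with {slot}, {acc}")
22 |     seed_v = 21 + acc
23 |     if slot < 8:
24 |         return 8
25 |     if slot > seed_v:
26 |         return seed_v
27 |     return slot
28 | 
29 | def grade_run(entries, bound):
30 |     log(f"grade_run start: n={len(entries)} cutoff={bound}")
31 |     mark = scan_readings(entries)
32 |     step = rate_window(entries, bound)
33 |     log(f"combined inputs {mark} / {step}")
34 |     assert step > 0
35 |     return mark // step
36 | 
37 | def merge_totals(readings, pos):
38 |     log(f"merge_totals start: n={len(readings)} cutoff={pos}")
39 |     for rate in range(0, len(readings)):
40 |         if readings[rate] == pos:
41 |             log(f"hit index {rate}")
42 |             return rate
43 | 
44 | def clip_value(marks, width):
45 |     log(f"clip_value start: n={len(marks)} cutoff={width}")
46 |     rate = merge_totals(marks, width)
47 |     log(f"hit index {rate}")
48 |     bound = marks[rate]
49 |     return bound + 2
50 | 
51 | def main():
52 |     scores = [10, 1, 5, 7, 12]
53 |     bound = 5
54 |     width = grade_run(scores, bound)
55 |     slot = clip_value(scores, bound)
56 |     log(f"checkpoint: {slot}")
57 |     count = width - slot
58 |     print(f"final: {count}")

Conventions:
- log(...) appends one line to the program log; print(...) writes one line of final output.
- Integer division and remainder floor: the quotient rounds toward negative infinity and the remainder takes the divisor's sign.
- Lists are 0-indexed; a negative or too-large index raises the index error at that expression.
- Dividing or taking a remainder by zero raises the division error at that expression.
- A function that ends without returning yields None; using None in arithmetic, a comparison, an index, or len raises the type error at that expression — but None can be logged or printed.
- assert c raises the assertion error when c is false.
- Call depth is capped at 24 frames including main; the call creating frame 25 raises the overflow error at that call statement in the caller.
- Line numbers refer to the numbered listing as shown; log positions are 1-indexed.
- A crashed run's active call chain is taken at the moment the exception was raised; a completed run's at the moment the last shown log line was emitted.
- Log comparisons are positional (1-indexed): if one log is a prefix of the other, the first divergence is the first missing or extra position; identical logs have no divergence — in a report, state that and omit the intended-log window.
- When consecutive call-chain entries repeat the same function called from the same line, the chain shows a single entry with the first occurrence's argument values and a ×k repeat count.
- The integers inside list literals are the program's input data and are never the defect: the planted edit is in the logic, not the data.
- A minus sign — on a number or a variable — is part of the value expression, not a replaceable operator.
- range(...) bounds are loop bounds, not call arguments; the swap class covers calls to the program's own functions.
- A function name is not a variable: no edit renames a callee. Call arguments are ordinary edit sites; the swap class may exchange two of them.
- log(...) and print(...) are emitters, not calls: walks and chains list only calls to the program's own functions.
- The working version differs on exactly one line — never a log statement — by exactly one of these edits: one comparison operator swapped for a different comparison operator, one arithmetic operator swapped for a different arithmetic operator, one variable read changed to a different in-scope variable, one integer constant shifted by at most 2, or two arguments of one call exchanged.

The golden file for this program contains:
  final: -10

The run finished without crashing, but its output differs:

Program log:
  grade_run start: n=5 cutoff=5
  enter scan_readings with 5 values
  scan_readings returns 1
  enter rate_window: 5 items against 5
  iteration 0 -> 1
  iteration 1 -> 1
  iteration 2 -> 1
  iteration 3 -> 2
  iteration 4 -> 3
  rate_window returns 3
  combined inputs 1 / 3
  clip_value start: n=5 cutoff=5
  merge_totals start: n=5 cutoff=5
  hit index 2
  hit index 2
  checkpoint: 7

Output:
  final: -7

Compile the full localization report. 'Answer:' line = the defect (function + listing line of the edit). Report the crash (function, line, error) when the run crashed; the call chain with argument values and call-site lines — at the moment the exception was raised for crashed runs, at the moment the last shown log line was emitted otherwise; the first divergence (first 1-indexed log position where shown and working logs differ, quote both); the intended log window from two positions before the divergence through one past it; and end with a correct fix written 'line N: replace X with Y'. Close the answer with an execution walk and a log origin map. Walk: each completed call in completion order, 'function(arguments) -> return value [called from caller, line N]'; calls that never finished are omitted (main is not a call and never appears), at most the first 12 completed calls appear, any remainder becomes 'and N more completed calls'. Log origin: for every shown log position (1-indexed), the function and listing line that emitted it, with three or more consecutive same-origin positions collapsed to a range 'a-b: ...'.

Answer: the defect is in clip_value at line 49.
Core observation: Everything matches until log position 16, which reads 'checkpoint: 7' in place of 'checkpoint: 10'.
Call chain: main.
First divergence: at position 16 the run shows 'checkpoint: 7' where the working version logs 'checkpoint: 10'.
Intended log window:
  14: hit index 2
  15: hit index 2
  16: checkpoint: 10
Execution walk:
  scan_readings([10, 1, 5, 7, 12]) -> 1  [called from grade_run, line 31]
  rate_window([10, 1, 5, 7, 12], 5) -> 3  [called from grade_run, line 32]
  grade_run([10, 1, 5, 7, 12], 5) -> 0  [called from main, line 54]
  merge_totals([10, 1, 5, 7, 12], 5) -> 2  [called from clip_value, line 46]
  clip_value([10, 1, 5, 7, 12], 5) -> 7  [called from main, line 55]
Log line origins:
  1: emitted by grade_run (line 30)
  2: emitted by scan_readings (line 2)
  3: emitted by scan_readings (line 7)
  4: emitted by rate_window (line 11)
  5-9: emitted by rate_window (line 16)
  10: emitted by rate_window (line 17)
  11: emitted by grade_run (line 33)
  12: emitted by clip_value (line 45)
  13: emitted by merge_totals (line 38)
  14: emitted by merge_totals (line 41)
  15: emitted by clip_value (line 47)
  16: emitted by main (line 56)
A correct fix: line 49: replace `+` with `*`.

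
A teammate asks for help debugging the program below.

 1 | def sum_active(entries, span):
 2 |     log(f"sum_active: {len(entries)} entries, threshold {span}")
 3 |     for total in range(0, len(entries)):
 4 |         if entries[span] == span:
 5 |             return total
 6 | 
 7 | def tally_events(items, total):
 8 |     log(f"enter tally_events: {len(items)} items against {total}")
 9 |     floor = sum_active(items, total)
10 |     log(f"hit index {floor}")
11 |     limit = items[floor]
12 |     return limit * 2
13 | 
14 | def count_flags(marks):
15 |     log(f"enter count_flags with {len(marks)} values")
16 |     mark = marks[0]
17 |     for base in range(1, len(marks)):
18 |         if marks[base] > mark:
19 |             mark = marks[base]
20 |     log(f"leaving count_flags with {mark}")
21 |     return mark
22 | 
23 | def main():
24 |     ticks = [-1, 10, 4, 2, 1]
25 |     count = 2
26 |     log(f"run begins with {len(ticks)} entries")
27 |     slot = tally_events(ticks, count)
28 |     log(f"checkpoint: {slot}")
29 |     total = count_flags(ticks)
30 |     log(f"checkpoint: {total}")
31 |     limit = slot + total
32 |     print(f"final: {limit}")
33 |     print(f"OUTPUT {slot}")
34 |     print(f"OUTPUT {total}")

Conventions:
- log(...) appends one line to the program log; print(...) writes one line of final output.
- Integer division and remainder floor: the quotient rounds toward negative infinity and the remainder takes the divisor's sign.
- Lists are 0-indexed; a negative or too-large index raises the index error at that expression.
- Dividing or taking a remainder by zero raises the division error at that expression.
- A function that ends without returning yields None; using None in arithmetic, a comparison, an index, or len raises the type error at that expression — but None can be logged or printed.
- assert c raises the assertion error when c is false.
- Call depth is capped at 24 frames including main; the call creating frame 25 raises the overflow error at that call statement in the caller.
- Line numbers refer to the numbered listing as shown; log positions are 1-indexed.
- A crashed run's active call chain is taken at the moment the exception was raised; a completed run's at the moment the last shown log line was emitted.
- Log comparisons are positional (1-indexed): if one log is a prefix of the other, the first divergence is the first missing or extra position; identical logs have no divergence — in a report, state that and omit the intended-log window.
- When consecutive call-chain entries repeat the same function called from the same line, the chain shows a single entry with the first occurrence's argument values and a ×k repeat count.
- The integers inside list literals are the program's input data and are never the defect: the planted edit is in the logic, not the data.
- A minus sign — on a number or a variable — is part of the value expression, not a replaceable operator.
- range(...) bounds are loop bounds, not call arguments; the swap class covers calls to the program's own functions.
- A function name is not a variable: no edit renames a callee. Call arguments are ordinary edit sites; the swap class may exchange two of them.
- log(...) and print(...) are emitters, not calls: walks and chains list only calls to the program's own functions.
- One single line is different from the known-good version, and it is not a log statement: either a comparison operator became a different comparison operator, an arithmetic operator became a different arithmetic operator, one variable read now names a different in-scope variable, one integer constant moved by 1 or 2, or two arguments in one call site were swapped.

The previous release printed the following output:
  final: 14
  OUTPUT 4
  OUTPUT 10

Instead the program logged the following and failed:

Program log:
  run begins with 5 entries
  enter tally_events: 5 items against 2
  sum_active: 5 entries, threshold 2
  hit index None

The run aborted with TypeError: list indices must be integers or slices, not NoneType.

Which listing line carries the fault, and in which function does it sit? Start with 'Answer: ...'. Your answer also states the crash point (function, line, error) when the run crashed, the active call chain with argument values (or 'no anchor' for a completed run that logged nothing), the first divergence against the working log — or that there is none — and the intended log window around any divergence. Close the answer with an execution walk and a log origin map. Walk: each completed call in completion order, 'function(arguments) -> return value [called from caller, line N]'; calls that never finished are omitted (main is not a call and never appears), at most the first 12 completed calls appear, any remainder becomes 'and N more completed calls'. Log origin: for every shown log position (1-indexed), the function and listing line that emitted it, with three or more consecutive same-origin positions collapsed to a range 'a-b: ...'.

Answer: the defect is in sum_active at line 4.
Key fact: The log first diverges at position 4: the faulty run prints 'hit index None' where the working version prints 'hit index 3'.
Crash: tally_events, line 11, TypeError.
Call chain: main -> tally_events([-1, 10, 4, 2, 1], 2) (called at line 27).
First divergence: at position 4 the run shows 'hit index None' where the working version logs 'hit index 3'.
Intended log window:
  2: enter tally_events: 5 items against 2
  3: sum_active: 5 entries, threshold 2
  4: hit index 3
  5: checkpoint: 4
Execution walk:
  sum_active([-1, 10, 4, 2, 1], 2) -> None  [called from tally_events, line 9]
Log origins:
  1 — main, line 26
  2 — tally_events, line 8
  3 — sum_active, line 2
  4 — tally_events, line 10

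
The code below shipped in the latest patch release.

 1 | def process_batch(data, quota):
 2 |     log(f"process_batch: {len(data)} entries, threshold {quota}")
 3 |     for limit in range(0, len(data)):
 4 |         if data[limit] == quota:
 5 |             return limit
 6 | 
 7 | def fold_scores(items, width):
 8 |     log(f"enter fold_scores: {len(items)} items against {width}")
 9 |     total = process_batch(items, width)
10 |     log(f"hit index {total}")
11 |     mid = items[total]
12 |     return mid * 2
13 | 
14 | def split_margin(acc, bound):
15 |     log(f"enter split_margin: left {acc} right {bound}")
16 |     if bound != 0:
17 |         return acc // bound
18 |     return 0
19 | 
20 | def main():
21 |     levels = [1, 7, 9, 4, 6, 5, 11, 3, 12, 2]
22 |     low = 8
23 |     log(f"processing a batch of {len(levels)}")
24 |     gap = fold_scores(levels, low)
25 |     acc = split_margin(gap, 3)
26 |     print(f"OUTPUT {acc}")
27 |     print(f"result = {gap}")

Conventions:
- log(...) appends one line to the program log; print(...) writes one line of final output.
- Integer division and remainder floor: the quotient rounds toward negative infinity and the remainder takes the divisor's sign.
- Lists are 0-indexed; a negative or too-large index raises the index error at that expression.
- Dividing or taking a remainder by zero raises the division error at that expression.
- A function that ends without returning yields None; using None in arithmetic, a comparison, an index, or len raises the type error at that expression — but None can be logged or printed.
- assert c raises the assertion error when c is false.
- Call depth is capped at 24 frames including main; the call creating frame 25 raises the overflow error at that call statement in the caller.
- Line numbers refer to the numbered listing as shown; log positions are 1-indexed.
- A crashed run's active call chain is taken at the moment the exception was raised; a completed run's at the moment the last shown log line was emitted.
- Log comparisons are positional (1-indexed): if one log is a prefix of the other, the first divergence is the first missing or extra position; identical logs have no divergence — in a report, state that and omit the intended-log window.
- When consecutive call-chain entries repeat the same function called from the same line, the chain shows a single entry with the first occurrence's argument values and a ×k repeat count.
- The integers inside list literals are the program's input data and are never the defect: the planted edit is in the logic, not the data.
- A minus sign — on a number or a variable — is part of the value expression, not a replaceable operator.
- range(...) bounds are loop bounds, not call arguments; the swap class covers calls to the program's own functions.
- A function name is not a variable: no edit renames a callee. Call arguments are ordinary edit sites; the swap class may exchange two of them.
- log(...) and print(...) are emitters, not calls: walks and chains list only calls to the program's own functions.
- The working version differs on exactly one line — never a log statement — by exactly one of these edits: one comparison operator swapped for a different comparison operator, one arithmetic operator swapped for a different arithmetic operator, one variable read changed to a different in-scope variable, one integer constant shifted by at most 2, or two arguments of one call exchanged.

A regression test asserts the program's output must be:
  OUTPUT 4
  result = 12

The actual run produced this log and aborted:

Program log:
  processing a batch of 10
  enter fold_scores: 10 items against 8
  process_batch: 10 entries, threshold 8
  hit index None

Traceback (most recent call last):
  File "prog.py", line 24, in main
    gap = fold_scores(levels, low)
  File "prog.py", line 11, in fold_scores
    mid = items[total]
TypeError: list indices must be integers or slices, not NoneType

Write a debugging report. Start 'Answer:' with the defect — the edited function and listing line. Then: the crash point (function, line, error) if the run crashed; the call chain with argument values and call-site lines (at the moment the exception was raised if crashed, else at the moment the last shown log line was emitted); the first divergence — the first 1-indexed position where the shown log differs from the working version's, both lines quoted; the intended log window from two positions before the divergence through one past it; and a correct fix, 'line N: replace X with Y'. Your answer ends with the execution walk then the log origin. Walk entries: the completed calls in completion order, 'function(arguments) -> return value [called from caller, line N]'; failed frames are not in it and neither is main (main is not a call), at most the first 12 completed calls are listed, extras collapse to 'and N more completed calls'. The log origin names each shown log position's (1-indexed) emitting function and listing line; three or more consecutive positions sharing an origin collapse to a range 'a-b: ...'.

Answer: the defect is in main at line 22.
Core observation: The log first diverges at position 2: the faulty run prints 'enter fold_scores: 10 items against 8' where the working version prints 'enter fold_scores: 10 items against 6'.
Crash: fold_scores, line 11, TypeError.
Call chain: main -> fold_scores([1, 7, 9, 4, 6, 5, 11, 3, 12, 2], 8) (called at line 24).
First divergence: position 2 — the shown line 'enter fold_scores: 10 items against 8' should read 'enter fold_scores: 10 items against 6'.
Intended log window:
  1: processing a batch of 10
  2: enter fold_scores: 10 items against 6
  3: process_batch: 10 entries, threshold 6
Execution walk:
  process_batch([1, 7, 9, 4, 6, 5, 11, 3, 12, 2], 8) -> None  [called from fold_scores, line 9]
Log origins:
  1: emitted by main (line 23)
  2: emitted by fold_scores (line 8)
  3: emitted by process_batch (line 2)
  4: emitted by fold_scores (line 10)
A correct fix: line 22: replace `8` with `6`.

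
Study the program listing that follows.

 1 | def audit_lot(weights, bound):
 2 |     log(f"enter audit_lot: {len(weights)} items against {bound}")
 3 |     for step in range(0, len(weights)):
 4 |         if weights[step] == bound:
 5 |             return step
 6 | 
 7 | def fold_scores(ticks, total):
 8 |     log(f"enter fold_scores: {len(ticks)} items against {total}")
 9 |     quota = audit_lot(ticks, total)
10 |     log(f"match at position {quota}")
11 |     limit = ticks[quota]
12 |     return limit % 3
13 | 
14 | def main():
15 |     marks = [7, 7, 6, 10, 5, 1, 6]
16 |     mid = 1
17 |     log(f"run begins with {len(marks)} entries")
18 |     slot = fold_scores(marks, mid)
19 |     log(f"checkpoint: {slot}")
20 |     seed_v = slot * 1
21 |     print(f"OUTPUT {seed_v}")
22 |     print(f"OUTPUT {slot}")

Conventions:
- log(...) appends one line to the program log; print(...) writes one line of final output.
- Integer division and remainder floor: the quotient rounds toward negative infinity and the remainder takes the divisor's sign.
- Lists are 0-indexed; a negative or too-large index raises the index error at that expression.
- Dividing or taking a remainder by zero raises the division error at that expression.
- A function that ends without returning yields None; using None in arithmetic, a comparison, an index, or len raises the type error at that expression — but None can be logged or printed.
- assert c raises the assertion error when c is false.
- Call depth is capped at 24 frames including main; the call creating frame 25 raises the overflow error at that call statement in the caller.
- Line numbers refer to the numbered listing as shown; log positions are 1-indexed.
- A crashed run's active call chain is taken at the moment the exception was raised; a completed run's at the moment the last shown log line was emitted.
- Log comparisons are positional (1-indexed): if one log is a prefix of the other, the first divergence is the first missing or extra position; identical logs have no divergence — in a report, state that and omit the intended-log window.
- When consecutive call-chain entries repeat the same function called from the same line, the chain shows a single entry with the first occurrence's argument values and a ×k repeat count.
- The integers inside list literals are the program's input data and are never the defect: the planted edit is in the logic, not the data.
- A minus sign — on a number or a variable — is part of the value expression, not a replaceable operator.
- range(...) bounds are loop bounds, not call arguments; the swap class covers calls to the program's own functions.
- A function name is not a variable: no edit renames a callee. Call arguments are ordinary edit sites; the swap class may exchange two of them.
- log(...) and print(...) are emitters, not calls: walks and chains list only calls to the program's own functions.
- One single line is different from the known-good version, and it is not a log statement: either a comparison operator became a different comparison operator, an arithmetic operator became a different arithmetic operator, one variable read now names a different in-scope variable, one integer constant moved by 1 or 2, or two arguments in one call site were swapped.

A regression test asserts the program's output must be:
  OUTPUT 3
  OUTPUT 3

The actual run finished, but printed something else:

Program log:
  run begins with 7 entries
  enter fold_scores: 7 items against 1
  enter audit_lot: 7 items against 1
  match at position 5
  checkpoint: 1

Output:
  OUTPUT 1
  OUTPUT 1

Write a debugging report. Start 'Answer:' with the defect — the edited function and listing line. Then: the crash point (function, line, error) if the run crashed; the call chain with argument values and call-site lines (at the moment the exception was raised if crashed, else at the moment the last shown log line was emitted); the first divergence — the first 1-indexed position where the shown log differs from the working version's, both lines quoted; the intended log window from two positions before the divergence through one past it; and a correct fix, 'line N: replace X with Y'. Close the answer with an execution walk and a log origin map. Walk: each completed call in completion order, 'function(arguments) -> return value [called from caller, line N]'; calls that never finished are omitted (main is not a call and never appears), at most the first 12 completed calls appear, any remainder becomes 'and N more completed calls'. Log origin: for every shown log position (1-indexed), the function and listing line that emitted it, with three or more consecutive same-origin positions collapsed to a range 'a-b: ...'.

Answer: the defect is in fold_scores at line 12.
Key observation: At log position 5 the runs split — shown 'checkpoint: 1', but the working version logs 'checkpoint: 3'.
Call chain: main.
First divergence: position 5 — shown 'checkpoint: 1', intended 'checkpoint: 3'.
Intended log window:
  3: enter audit_lot: 7 items against 1
  4: match at position 5
  5: checkpoint: 3
Execution walk:
  audit_lot([7, 7, 6, 10, 5, 1, 6], 1) -> 5  [called from fold_scores, line 9]
  fold_scores([7, 7, 6, 10, 5, 1, 6], 1) -> 1  [called from main, line 18]
Log line origins:
  1: emitted by main (line 17)
  2: emitted by fold_scores (line 8)
  3: emitted by audit_lot (line 2)
  4: emitted by fold_scores (line 10)
  5: emitted by main (line 19)
A correct fix: line 12: replace `%` with `*`.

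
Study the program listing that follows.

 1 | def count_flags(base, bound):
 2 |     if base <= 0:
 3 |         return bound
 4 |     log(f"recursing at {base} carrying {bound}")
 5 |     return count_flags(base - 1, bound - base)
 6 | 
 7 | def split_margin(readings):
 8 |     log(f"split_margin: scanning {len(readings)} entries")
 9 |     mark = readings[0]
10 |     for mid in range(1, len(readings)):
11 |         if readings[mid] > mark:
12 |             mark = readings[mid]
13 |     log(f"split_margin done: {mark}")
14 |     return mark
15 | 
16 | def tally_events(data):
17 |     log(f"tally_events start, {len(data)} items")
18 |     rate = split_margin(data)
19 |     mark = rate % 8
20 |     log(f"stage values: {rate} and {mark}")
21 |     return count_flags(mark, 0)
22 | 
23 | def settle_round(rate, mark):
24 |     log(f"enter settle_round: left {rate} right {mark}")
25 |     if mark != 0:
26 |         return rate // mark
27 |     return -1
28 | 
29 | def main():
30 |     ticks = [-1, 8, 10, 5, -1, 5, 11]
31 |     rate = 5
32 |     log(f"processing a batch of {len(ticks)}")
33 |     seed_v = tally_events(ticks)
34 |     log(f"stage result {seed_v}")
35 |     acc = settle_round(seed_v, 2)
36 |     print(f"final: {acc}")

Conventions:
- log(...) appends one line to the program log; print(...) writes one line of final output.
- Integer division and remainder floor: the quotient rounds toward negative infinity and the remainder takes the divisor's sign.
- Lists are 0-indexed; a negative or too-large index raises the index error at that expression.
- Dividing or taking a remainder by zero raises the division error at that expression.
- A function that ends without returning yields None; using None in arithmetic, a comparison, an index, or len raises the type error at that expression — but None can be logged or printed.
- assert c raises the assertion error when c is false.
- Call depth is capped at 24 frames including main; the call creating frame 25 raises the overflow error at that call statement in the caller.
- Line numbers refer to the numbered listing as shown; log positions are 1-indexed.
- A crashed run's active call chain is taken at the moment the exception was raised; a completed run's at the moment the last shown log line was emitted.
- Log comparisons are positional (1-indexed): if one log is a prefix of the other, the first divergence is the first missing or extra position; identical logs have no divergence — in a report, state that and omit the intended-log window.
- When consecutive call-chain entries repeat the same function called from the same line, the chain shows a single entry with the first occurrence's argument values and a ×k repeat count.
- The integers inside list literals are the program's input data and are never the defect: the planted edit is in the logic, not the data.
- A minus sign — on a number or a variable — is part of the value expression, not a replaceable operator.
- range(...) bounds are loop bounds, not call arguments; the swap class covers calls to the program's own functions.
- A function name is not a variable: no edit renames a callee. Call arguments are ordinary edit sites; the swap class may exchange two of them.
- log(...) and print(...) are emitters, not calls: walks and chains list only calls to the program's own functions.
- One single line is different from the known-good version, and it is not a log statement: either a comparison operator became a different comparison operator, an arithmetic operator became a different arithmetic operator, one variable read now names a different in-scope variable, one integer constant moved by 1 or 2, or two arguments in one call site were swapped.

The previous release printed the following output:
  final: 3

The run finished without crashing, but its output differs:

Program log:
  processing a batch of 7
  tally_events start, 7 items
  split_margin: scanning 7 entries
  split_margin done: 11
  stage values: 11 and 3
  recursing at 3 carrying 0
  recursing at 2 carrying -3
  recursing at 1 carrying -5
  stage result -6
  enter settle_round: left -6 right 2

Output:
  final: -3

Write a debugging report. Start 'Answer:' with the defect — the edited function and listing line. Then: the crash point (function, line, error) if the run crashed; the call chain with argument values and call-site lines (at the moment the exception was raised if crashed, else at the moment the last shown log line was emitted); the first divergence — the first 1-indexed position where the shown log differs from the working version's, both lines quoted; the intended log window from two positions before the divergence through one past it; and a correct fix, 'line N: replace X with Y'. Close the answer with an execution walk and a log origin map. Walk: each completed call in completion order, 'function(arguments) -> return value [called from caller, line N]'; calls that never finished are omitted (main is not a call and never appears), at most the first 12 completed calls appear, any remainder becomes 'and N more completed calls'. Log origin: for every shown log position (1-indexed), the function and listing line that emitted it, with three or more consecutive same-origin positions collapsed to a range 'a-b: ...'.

Answer: the defect is in count_flags at line 5.
Key fact: Everything matches until log position 7, which reads 'recursing at 2 carrying -3' in place of 'recursing at 2 carrying 3'.
Call chain: main -> settle_round(-6, 2) (called at line 35).
First divergence: position 7; shown 'recursing at 2 carrying -3' vs intended 'recursing at 2 carrying 3'.
Intended log window:
  5: stage values: 11 and 3
  6: recursing at 3 carrying 0
  7: recursing at 2 carrying 3
  8: recursing at 1 carrying 5
Execution walk:
  split_margin([-1, 8, 10, 5, -1, 5, 11]) -> 11  [called from tally_events, line 18]
  count_flags(0, -6) -> -6  [called from count_flags, line 5]
  count_flags(1, -5) -> -6  [called from count_flags, line 5]
  count_flags(2, -3) -> -6  [called from count_flags, line 5]
  count_flags(3, 0) -> -6  [called from tally_events, line 21]
  tally_events([-1, 8, 10, 5, -1, 5, 11]) -> -6  [called from main, line 33]
  settle_round(-6, 2) -> -3  [called from main, line 35]
Log origins:
  1: from main, line 32
  2: from tally_events, line 17
  3: from split_margin, line 8
  4: from split_margin, line 13
  5: from tally_events, line 20
  6-8: from count_flags, line 4
  9: from main, line 34
  10: from settle_round, line 24
A correct fix: line 5: replace `bound - base` with `bound + base`.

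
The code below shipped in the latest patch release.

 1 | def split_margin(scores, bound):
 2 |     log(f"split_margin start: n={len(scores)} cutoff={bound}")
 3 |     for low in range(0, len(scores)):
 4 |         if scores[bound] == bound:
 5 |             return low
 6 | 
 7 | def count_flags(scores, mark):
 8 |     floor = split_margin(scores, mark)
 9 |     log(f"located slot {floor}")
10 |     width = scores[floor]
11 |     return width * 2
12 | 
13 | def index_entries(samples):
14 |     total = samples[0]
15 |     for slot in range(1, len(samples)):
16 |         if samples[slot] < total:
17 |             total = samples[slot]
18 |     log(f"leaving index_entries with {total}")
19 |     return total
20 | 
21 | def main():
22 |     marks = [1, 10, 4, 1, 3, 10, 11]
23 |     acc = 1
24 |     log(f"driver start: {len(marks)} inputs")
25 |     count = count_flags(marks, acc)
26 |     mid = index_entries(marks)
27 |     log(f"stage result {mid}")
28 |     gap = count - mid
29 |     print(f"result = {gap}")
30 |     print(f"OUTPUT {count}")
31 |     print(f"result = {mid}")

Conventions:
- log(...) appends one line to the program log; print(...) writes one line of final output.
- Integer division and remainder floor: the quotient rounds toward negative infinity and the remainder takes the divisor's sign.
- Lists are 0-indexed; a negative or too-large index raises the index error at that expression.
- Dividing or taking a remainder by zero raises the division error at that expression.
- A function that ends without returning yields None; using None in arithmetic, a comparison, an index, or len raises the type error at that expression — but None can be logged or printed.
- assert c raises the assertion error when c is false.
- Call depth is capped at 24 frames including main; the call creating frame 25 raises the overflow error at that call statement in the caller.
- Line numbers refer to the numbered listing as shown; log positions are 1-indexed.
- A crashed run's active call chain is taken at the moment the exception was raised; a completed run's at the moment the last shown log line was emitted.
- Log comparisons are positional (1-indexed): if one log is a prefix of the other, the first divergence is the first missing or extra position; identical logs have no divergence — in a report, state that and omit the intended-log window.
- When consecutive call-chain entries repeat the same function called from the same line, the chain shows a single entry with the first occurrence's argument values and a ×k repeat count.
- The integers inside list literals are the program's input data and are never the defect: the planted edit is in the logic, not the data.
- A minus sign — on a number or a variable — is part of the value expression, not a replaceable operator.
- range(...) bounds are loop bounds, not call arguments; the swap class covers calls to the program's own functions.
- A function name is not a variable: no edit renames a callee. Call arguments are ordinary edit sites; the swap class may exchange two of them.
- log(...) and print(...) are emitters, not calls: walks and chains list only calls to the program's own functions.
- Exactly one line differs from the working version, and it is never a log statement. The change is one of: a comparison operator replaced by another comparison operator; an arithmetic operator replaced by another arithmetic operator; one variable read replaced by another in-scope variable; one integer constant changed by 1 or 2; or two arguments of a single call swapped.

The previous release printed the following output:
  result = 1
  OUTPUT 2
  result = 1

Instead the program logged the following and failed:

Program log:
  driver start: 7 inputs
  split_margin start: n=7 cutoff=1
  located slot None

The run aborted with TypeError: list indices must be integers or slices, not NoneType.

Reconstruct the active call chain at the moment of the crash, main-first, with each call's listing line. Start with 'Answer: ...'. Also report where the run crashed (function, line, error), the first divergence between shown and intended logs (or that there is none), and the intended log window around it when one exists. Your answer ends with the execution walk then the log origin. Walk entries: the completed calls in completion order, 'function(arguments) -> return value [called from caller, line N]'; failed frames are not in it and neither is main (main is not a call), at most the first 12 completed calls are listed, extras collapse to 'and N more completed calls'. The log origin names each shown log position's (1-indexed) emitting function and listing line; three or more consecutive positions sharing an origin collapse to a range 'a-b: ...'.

Answer: main -> count_flags (called at line 25).
Core observation: Log line 3 is where behavior first shows: 'located slot None' appears instead of 'located slot 0'.
Crash: count_flags, line 10, TypeError.
First divergence: position 3 — shown 'located slot None', intended 'located slot 0'.
Intended log window:
  1: driver start: 7 inputs
  2: split_margin start: n=7 cutoff=1
  3: located slot 0
  4: leaving index_entries with 1
Execution walk:
  split_margin([1, 10, 4, 1, 3, 10, 11], 1) -> None  [called from count_flags, line 8]
Log origins:
  1: emitted by main (line 24)
  2: emitted by split_margin (line 2)
  3: emitted by count_flags (line 9)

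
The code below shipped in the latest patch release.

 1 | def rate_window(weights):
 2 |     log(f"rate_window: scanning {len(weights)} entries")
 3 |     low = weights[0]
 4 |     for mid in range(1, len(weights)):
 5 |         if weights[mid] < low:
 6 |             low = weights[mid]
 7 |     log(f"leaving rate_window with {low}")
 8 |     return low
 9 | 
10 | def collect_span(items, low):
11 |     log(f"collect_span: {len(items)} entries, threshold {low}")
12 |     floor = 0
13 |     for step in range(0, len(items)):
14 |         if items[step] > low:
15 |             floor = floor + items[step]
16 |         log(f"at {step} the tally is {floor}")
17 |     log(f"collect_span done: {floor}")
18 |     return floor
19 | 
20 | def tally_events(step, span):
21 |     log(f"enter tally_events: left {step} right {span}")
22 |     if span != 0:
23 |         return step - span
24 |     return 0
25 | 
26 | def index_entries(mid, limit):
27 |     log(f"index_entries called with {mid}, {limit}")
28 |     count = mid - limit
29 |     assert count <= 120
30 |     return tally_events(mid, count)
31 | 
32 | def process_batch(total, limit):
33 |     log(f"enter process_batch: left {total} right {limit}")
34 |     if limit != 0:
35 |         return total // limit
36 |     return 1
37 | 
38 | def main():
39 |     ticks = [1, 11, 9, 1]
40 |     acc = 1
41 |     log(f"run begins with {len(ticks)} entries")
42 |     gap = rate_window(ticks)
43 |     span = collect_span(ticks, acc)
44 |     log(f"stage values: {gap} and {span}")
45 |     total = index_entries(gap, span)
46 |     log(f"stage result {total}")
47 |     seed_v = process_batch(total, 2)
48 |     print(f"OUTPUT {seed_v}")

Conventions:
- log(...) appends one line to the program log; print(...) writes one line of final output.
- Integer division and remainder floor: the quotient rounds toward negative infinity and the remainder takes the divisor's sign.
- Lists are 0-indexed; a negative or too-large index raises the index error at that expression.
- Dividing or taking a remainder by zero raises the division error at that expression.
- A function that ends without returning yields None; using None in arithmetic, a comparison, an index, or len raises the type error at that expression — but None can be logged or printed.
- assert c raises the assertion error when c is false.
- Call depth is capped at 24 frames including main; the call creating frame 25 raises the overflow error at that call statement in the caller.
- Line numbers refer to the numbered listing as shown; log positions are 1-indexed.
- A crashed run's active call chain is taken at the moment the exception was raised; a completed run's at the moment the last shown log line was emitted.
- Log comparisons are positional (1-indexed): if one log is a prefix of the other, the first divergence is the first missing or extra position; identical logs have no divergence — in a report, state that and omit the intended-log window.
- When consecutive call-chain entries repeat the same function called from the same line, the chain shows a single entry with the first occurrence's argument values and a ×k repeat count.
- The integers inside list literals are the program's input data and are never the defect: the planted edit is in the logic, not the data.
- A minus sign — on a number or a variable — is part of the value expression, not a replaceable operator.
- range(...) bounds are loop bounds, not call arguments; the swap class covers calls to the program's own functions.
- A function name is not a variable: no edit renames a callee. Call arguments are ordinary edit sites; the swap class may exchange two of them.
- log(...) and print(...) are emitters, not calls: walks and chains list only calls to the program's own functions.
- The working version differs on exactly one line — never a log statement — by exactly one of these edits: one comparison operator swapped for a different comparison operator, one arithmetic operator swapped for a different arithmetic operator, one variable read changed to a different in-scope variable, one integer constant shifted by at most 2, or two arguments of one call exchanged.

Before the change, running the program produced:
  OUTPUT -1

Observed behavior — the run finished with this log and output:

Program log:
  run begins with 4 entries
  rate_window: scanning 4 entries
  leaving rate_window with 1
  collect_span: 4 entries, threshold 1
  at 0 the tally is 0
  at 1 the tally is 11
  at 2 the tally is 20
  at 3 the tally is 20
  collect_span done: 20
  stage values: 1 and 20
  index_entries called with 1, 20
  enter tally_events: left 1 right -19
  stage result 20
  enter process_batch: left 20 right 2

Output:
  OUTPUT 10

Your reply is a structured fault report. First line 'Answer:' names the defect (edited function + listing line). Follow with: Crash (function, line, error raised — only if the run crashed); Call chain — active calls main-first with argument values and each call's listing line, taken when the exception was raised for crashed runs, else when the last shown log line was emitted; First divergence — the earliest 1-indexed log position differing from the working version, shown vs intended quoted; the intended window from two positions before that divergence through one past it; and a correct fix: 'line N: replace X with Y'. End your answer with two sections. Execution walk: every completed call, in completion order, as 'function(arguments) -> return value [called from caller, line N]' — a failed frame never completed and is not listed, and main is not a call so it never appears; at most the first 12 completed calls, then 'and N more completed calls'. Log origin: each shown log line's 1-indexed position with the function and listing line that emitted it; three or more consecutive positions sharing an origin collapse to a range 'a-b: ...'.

Answer: the defect is in tally_events at line 23.
Key fact: Log line 13 is where behavior first shows: 'stage result 20' appears instead of 'stage result -1'.
Call chain: main -> process_batch(20, 2) (called at line 47).
First divergence: position 13 — the shown line 'stage result 20' should read 'stage result -1'.
Intended log window:
  11: index_entries called with 1, 20
  12: enter tally_events: left 1 right -19
  13: stage result -1
  14: enter process_batch: left -1 right 2
Execution walk:
  rate_window([1, 11, 9, 1]) -> 1  [called from main, line 42]
  collect_span([1, 11, 9, 1], 1) -> 20  [called from main, line 43]
  tally_events(1, -19) -> 20  [called from index_entries, line 30]
  index_entries(1, 20) -> 20  [called from main, line 45]
  process_batch(20, 2) -> 10  [called from main, line 47]
Log line origins:
  1: emitted by main (line 41)
  2: emitted by rate_window (line 2)
  3: emitted by rate_window (line 7)
  4: emitted by collect_span (line 11)
  5-8: emitted by collect_span (line 16)
  9: emitted by collect_span (line 17)
  10: emitted by main (line 44)
  11: emitted by index_entries (line 27)
  12: emitted by tally_events (line 21)
  13: emitted by main (line 46)
  14: emitted by process_batch (line 33)
A correct fix: line 23: replace `-` with `//`.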